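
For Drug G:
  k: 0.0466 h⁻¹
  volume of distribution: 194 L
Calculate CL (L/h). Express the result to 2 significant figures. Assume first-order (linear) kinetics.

CL = k × Vd = 0.0466 × 194 = 9.040 L/h

9.0 L/h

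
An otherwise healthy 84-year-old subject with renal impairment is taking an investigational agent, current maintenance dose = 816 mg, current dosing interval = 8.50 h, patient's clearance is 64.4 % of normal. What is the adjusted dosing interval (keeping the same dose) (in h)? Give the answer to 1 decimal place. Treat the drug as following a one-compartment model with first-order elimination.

13.2 h

To keep the same average steady-state level, dosing rate must scale with clearance.
CL ratio = 64.4 / 100 = 0.6440
New interval (same dose) = 8.50 / 0.6440 = 13.20 h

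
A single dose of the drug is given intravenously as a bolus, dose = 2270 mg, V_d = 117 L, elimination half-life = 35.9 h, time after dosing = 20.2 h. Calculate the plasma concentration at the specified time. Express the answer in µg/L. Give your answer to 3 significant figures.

C₀ = Dose / Vd = 2270 / 117 = 19.40 mg/L
k = ln2 / t½ = 0.693147 / 35.9 = 0.01931 h⁻¹
C = C₀ · e^(−k·t) = 19.40 × e^(−0.01931 × 20.2)
  = 19.40 × 0.6770 = 13.13 mg/L
Convert: 13.13 mg/L × 1000 = 13130 µg/L

13100 µg/L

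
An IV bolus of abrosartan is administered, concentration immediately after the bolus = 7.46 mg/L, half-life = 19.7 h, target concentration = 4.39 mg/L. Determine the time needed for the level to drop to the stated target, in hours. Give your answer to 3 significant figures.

k = ln2 / t½ = 0.693147 / 19.7 = 0.03519 h⁻¹
t = ln(C₀ / C) / k = ln(7.460 / 4.39) / 0.03519
  = ln(1.699) / 0.03519 = 0.5300 / 0.03519 = 15.06 h

15.1 h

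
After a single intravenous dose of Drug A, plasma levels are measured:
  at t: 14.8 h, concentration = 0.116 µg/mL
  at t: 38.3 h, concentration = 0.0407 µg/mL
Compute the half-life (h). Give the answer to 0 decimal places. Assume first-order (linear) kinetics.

16 h

k = ln(C₁/C₂) / (t₂ − t₁) = ln(0.116/0.0407) / (38.3 − 14.8)
  = 1.047 / 23.50 = 0.04455 h⁻¹
t½ = ln2 / k = 0.693147 / 0.04455 = 15.56 h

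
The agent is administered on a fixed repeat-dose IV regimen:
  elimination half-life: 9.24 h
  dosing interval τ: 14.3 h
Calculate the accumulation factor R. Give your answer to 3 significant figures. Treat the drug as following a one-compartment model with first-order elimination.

1.52

k = ln2 / t½ = 0.693147 / 9.24 = 0.07502 h⁻¹
e^(−kτ) = e^(−0.07502 × 14.3) = 0.3421
Accumulation ratio R = 1 / (1 − e^(−kτ)) = 1 / (1 − 0.3421) = 1.520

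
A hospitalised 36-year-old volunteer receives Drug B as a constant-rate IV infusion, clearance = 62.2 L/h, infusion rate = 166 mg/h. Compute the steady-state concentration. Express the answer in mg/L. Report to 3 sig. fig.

At steady state Css = R₀ / CL = 166 / 62.20 = 2.669 mg/L

2.67 mg/L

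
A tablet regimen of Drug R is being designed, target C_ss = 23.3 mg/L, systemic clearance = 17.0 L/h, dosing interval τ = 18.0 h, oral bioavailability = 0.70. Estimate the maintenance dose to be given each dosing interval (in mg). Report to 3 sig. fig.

10200 mg

At steady state, F × (Dose/τ) = Css × CL.
Dose = Css × CL × τ / F = 23.3 × 17.00 × 18.0 / 0.70 = 10190 mg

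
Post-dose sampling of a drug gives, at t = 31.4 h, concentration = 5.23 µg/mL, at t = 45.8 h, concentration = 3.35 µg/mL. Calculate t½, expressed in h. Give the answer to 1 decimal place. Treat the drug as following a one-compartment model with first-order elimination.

k = ln(C₁/C₂) / (t₂ − t₁) = ln(5.23/3.35) / (45.8 − 31.4)
  = 0.4455 / 14.40 = 0.03094 h⁻¹
t½ = ln2 / k = 0.693147 / 0.03094 = 22.40 h

22.4 h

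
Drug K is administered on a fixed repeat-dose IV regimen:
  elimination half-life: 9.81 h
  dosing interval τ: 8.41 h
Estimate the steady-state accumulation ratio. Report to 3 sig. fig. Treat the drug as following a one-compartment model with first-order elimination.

k = ln2 / t½ = 0.693147 / 9.81 = 0.07066 h⁻¹
e^(−kτ) = e^(−0.07066 × 8.41) = 0.5520
Accumulation ratio R = 1 / (1 − e^(−kτ)) = 1 / (1 − 0.5520) = 2.232

2.23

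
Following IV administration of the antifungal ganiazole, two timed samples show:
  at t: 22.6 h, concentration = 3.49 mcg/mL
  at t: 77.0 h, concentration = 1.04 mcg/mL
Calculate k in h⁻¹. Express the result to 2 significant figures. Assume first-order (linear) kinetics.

0.022 h⁻¹

k = ln(C₁/C₂) / (t₂ − t₁) = ln(3.49/1.04) / (77.0 − 22.6)
  = 1.211 / 54.40 = 0.02226 h⁻¹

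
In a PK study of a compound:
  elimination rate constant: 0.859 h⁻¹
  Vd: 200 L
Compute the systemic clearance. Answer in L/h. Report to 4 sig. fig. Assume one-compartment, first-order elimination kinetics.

CL = k × Vd = 0.859 × 200 = 171.8 L/h

171.8 L/h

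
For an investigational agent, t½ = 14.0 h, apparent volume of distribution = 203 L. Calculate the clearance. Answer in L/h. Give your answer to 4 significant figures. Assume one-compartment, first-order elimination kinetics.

k = ln2 / t½ = 0.693147 / 14.0 = 0.04951 h⁻¹
CL = k × Vd = 0.04951 × 203 = 10.05 L/h

10.05 L/h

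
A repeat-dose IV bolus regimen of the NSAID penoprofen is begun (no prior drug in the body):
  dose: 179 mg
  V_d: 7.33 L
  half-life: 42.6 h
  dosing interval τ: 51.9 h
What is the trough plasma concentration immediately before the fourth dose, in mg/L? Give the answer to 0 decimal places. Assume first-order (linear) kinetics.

C₀ per dose = Dose / Vd = 179 / 7.33 = 24.42 mg/L
k = ln2 / t½ = 0.693147 / 42.6 = 0.01627 h⁻¹
Fraction remaining after one interval: r = e^(−kτ) = e^(−0.01627 × 51.9) = 0.4298
Before dose 4, 3 doses have been given (aged 1τ, 2τ, 3τ).
C_trough = C₀ × (r + r² + … + r^3) = C₀ × r(1−r^3)/(1−r)
        = 24.42 × 0.4298 × (1 − 0.07940) / (1 − 0.4298) = 16.95 mg/L

17 mg/L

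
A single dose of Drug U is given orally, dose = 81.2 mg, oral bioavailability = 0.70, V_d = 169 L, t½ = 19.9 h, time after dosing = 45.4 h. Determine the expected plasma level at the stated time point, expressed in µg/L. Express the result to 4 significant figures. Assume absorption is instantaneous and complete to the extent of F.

Amount reaching circulation = F × Dose = 0.70 × 81.20 = 56.84 mg
C₀ = F·Dose / Vd = 56.84 / 169 = 0.3363 mg/L
k = ln2 / t½ = 0.693147 / 19.9 = 0.03483 h⁻¹
C = C₀ · e^(−k·t) = 0.3363 × e^(−0.03483 × 45.4)
  = 0.3363 × 0.2057 = 0.06918 mg/L
Convert: 0.06918 mg/L × 1000 = 69.18 µg/L

69.18 µg/L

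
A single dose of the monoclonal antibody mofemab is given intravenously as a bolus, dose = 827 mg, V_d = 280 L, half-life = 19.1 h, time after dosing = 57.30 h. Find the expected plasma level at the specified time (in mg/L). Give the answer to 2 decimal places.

C₀ = Dose / Vd = 827.0 / 280 = 2.954 mg/L
k = ln2 / t½ = 0.693147 / 19.1 = 0.03629 h⁻¹
t / t½ = 57.30 / 19.1 = 3 half-lives
C = C₀ × (1/2)^3 = 2.954 × 0.1250 = 0.3693 mg/L

0.37 mg/L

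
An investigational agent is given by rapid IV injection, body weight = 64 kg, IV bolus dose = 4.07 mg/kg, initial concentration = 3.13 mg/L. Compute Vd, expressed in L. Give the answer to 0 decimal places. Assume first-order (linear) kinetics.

83 L

Dose = 4.07 × 64 = 260.5 mg
Vd = Dose / C₀ = 260.5 / 3.13 = 83.23 L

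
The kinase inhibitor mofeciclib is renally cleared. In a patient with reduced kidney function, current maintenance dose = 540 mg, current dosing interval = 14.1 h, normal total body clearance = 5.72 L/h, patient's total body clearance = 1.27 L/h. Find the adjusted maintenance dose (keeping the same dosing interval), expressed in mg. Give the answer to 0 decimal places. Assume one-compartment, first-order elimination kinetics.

To keep the same average steady-state level, dosing rate must scale with clearance.
CL ratio = 1.27 / 5.72 = 0.2220
New dose (same interval) = 540 × 0.2220 = 119.9 mg

120 mg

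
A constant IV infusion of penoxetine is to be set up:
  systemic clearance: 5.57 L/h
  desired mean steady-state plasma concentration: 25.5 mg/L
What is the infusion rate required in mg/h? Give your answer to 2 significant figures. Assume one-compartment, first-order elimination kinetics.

140 mg/h

At steady state, infusion rate R₀ = Css × CL = 25.5 × 5.570 = 142.0 mg/h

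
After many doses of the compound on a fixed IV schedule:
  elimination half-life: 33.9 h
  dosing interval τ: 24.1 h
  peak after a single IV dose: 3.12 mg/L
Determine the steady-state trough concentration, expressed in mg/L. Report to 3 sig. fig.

4.90 mg/L

k = ln2 / t½ = 0.693147 / 33.9 = 0.02045 h⁻¹
e^(−kτ) = e^(−0.02045 × 24.1) = 0.6109
Accumulation ratio R = 1 / (1 − e^(−kτ)) = 1 / (1 − 0.6109) = 2.570
Steady-state trough = C₀ × R × e^(−kτ) = 3.12 × 2.570 × 0.6109 = 4.898 mg/L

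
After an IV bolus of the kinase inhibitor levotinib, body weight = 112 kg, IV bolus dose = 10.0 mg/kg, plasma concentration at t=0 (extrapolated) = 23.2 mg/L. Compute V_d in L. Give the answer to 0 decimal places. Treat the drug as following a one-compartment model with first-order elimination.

48 L

Dose = 10.0 × 112 = 1120 mg
Vd = Dose / C₀ = 1120 / 23.2 = 48.28 L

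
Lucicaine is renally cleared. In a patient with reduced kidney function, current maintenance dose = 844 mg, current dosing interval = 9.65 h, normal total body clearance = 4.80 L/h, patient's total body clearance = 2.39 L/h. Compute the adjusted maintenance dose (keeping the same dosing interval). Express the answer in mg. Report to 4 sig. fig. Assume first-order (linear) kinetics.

To keep the same average steady-state level, dosing rate must scale with clearance.
CL ratio = 2.39 / 4.80 = 0.4979
New dose (same interval) = 844 × 0.4979 = 420.2 mg

420.2 mg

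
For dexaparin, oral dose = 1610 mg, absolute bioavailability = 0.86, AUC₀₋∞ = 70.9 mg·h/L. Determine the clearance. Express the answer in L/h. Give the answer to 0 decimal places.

20 L/h

CL = F·Dose / AUC = 0.86 × 1610 / 70.9 = 19.53 L/h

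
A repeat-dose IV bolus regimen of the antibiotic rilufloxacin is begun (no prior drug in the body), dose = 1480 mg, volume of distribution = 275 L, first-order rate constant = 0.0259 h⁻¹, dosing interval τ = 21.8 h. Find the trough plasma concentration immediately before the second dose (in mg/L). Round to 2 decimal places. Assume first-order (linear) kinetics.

3.06 mg/L

C₀ per dose = Dose / Vd = 1480 / 275 = 5.382 mg/L
Fraction remaining after one interval: r = e^(−kτ) = e^(−0.02590 × 21.8) = 0.5686
Before dose 2, 1 dose has been given (aged 1τ).
C_trough = C₀ × r = 5.382 × 0.5686 = 3.060 mg/L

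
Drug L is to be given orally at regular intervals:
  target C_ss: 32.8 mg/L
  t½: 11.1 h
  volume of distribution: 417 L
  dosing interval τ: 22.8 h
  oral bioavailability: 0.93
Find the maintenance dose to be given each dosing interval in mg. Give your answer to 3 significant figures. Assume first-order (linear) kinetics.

k = ln2 / t½ = 0.693147 / 11.1 = 0.06245 h⁻¹
CL = k × Vd = 0.06245 × 417 = 26.04 L/h
At steady state, F × (Dose/τ) = Css × CL.
Dose = Css × CL × τ / F = 32.8 × 26.04 × 22.8 / 0.93 = 20940 mg

20900 mg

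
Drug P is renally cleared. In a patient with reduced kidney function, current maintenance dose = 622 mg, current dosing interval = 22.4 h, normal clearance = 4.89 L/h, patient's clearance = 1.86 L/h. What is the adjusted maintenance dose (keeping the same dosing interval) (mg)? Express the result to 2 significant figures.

240 mg

To keep the same average steady-state level, dosing rate must scale with clearance.
CL ratio = 1.86 / 4.89 = 0.3804
New dose (same interval) = 622 × 0.3804 = 236.6 mg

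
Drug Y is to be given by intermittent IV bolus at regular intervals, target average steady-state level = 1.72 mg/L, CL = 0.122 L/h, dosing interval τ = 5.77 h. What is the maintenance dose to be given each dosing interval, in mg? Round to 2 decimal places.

1.21 mg

At steady state, Dose/τ = Css × CL.
Dose = Css × CL × τ = 1.72 × 0.1220 × 5.77 = 1.211 mg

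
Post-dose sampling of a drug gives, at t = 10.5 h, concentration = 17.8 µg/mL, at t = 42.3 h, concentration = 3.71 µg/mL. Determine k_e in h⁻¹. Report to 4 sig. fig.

k = ln(C₁/C₂) / (t₂ − t₁) = ln(17.8/3.71) / (42.3 − 10.5)
  = 1.568 / 31.80 = 0.04931 h⁻¹

0.04931 h⁻¹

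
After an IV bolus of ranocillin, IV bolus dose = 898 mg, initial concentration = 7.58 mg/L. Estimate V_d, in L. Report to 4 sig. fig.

118.5 L

Vd = Dose / C₀ = 898.0 / 7.58 = 118.5 L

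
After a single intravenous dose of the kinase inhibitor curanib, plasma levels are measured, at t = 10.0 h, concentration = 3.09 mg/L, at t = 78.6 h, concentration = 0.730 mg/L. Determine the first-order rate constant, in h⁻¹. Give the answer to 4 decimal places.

k = ln(C₁/C₂) / (t₂ − t₁) = ln(3.09/0.730) / (78.6 − 10.0)
  = 1.443 / 68.60 = 0.02103 h⁻¹

0.0210 h⁻¹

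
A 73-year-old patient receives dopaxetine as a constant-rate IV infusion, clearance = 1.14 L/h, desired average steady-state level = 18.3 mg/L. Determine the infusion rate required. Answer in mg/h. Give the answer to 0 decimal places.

At steady state, infusion rate R₀ = Css × CL = 18.3 × 1.140 = 20.86 mg/h

21 mg/h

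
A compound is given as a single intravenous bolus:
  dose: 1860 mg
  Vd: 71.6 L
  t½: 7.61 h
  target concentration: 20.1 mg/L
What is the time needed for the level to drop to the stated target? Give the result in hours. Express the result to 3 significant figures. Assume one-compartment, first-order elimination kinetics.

C₀ = Dose / Vd = 1860 / 71.6 = 25.98 mg/L
k = ln2 / t½ = 0.693147 / 7.61 = 0.09108 h⁻¹
t = ln(C₀ / C) / k = ln(25.98 / 20.1) / 0.09108
  = ln(1.293) / 0.09108 = 0.2570 / 0.09108 = 2.822 h

2.82 h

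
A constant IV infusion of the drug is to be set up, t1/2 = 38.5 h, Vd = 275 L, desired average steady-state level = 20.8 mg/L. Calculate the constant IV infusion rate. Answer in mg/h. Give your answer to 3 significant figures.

k = ln2 / t½ = 0.693147 / 38.5 = 0.01800 h⁻¹
CL = k × Vd = 0.01800 × 275 = 4.950 L/h
At steady state, infusion rate R₀ = Css × CL = 20.8 × 4.950 = 103.0 mg/h

103 mg/h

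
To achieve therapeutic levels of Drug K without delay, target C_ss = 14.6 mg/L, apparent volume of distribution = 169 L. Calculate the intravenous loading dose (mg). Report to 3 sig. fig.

LD = Css × Vd = 14.6 × 169 = 2467 mg

2470 mg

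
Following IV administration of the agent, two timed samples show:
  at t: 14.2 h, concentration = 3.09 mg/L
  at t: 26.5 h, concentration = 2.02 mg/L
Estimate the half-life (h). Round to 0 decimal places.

k = ln(C₁/C₂) / (t₂ − t₁) = ln(3.09/2.02) / (26.5 − 14.2)
  = 0.4251 / 12.30 = 0.03456 h⁻¹
t½ = ln2 / k = 0.693147 / 0.03456 = 20.06 h

20 h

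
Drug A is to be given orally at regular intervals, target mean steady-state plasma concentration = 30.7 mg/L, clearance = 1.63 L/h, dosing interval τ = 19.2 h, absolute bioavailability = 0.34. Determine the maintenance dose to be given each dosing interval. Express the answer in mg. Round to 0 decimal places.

At steady state, F × (Dose/τ) = Css × CL.
Dose = Css × CL × τ / F = 30.7 × 1.630 × 19.2 / 0.34 = 2826 mg

2826 mg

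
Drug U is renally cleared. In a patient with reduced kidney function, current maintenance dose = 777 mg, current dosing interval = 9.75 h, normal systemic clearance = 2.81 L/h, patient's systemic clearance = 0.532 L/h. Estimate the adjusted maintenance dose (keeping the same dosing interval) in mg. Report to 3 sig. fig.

147 mg

To keep the same average steady-state level, dosing rate must scale with clearance.
CL ratio = 0.532 / 2.81 = 0.1893
New dose (same interval) = 777 × 0.1893 = 147.1 mg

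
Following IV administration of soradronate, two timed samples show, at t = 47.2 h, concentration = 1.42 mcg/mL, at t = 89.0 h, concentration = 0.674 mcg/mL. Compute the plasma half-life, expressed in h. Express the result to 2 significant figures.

39 h

k = ln(C₁/C₂) / (t₂ − t₁) = ln(1.42/0.674) / (89.0 − 47.2)
  = 0.7452 / 41.80 = 0.01783 h⁻¹
t½ = ln2 / k = 0.693147 / 0.01783 = 38.88 h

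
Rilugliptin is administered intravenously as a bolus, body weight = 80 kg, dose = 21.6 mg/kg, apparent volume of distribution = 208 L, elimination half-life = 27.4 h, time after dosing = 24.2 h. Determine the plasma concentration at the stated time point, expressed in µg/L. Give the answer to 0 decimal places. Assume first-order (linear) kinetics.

4504 µg/L

Total dose = 21.6 × 80 = 1728 mg
C₀ = Dose / Vd = 1728 / 208 = 8.308 mg/L
k = ln2 / t½ = 0.693147 / 27.4 = 0.02530 h⁻¹
C = C₀ · e^(−k·t) = 8.308 × e^(−0.02530 × 24.2)
  = 8.308 × 0.5421 = 4.504 mg/L
Convert: 4.504 mg/L × 1000 = 4504 µg/L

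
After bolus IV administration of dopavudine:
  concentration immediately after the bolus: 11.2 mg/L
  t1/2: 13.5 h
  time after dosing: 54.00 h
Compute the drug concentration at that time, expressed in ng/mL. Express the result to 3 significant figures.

k = ln2 / t½ = 0.693147 / 13.5 = 0.05134 h⁻¹
t / t½ = 54.00 / 13.5 = 4 half-lives
C = C₀ × (1/2)^4 = 11.20 × 0.06250 = 0.7000 mg/L
Convert: 0.7000 mg/L × 1000 = 700.0 ng/mL

700 ng/mL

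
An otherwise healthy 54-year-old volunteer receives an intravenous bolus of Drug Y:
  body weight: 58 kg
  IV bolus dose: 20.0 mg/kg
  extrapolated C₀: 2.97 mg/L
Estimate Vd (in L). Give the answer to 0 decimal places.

Dose = 20.0 × 58 = 1160 mg
Vd = Dose / C₀ = 1160 / 2.97 = 390.6 L

391 L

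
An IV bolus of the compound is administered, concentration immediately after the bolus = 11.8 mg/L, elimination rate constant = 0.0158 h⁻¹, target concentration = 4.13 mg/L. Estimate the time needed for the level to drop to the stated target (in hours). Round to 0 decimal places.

t = ln(C₀ / C) / k = ln(11.80 / 4.13) / 0.01580
  = ln(2.857) / 0.01580 = 1.050 / 0.01580 = 66.46 h

66 h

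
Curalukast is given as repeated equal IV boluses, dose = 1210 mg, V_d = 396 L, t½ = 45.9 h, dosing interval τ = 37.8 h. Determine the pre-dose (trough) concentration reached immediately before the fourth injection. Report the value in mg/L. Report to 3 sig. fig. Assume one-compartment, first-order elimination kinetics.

C₀ per dose = Dose / Vd = 1210 / 396 = 3.056 mg/L
k = ln2 / t½ = 0.693147 / 45.9 = 0.01510 h⁻¹
Fraction remaining after one interval: r = e^(−kτ) = e^(−0.01510 × 37.8) = 0.5651
Before dose 4, 3 doses have been given (aged 1τ, 2τ, 3τ).
C_trough = C₀ × (r + r² + … + r^3) = C₀ × r(1−r^3)/(1−r)
        = 3.056 × 0.5651 × (1 − 0.1805) / (1 − 0.5651) = 3.254 mg/L

3.25 mg/L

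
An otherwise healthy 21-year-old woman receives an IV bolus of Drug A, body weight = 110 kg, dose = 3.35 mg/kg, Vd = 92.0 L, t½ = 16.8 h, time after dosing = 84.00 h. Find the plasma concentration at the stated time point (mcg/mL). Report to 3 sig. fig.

Total dose = 3.35 × 110 = 368.5 mg
C₀ = Dose / Vd = 368.5 / 92.0 = 4.005 mg/L
k = ln2 / t½ = 0.693147 / 16.8 = 0.04126 h⁻¹
t / t½ = 84.00 / 16.8 = 5 half-lives
C = C₀ × (1/2)^5 = 4.005 × 0.03125 = 0.1252 mg/L
(0.1252 mg/L = 0.1252 mcg/mL)

0.125 mcg/mL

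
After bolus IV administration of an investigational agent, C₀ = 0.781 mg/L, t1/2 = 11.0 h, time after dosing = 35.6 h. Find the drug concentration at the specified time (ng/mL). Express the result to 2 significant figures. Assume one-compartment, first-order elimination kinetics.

k = ln2 / t½ = 0.693147 / 11.0 = 0.06301 h⁻¹
C = C₀ · e^(−k·t) = 0.7810 × e^(−0.06301 × 35.6)
  = 0.7810 × 0.1061 = 0.08286 mg/L
Convert: 0.08286 mg/L × 1000 = 82.86 ng/mL

83 ng/mL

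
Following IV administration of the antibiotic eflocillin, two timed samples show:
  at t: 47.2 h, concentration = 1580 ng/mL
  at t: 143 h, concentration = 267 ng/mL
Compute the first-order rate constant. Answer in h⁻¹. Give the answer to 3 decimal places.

k = ln(C₁/C₂) / (t₂ − t₁) = ln(1580/267) / (143 − 47.2)
  = 1.778 / 95.80 = 0.01856 h⁻¹

0.019 h⁻¹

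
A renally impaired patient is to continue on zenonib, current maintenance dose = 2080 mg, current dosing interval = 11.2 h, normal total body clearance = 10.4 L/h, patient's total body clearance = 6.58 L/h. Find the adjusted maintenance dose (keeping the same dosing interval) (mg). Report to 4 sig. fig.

1316 mg

To keep the same average steady-state level, dosing rate must scale with clearance.
CL ratio = 6.58 / 10.4 = 0.6327
New dose (same interval) = 2080 × 0.6327 = 1316 mg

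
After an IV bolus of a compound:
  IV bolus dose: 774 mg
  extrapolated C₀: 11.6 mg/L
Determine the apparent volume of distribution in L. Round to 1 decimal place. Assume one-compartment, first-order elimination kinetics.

Vd = Dose / C₀ = 774.0 / 11.6 = 66.72 L

66.7 L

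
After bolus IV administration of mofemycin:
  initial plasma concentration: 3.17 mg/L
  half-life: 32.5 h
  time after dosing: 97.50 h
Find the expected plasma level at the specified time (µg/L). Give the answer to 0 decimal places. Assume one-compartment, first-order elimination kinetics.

k = ln2 / t½ = 0.693147 / 32.5 = 0.02133 h⁻¹
t / t½ = 97.50 / 32.5 = 3 half-lives
C = C₀ × (1/2)^3 = 3.170 × 0.1250 = 0.3963 mg/L
Convert: 0.3963 mg/L × 1000 = 396.3 µg/L

396 µg/L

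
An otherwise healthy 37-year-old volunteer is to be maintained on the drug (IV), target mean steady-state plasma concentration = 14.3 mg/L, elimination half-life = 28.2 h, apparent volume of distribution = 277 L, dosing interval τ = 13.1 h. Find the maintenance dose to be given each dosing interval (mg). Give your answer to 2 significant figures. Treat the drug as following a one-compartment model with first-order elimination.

1300 mg

k = ln2 / t½ = 0.693147 / 28.2 = 0.02458 h⁻¹
CL = k × Vd = 0.02458 × 277 = 6.809 L/h
At steady state, Dose/τ = Css × CL.
Dose = Css × CL × τ = 14.3 × 6.809 × 13.1 = 1276 mg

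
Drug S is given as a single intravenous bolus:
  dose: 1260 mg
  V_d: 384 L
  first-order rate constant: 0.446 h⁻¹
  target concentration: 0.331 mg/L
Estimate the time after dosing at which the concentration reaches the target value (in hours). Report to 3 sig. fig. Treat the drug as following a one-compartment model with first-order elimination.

C₀ = Dose / Vd = 1260 / 384 = 3.281 mg/L
t = ln(C₀ / C) / k = ln(3.281 / 0.331) / 0.4460
  = ln(9.912) / 0.4460 = 2.294 / 0.4460 = 5.143 h

5.14 h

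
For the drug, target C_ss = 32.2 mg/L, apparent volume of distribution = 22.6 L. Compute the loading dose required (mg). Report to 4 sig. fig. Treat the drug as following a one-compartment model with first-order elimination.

LD = Css × Vd = 32.2 × 22.6 = 727.7 mg

727.7 mg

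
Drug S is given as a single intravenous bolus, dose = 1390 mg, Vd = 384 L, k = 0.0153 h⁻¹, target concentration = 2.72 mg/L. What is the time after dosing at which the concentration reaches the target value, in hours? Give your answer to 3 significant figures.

C₀ = Dose / Vd = 1390 / 384 = 3.620 mg/L
t = ln(C₀ / C) / k = ln(3.620 / 2.72) / 0.01530
  = ln(1.331) / 0.01530 = 0.2859 / 0.01530 = 18.69 h

18.7 h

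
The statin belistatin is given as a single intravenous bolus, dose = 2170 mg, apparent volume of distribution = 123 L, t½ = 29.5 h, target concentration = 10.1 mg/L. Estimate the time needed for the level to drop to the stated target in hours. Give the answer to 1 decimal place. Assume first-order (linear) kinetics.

C₀ = Dose / Vd = 2170 / 123 = 17.64 mg/L
k = ln2 / t½ = 0.693147 / 29.5 = 0.02350 h⁻¹
t = ln(C₀ / C) / k = ln(17.64 / 10.1) / 0.02350
  = ln(1.747) / 0.02350 = 0.5579 / 0.02350 = 23.74 h

23.7 h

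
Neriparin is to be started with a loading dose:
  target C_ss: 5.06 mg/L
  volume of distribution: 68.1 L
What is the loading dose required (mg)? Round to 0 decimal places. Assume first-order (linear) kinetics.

345 mg

LD = Css × Vd = 5.06 × 68.1 = 344.6 mg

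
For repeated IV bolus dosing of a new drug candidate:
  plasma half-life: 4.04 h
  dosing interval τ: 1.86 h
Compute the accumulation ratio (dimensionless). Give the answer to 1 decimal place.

k = ln2 / t½ = 0.693147 / 4.04 = 0.1716 h⁻¹
e^(−kτ) = e^(−0.1716 × 1.86) = 0.7267
Accumulation ratio R = 1 / (1 − e^(−kτ)) = 1 / (1 − 0.7267) = 3.659

3.7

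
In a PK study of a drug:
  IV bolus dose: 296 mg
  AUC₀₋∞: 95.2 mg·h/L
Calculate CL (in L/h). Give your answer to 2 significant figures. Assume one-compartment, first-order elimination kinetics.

3.1 L/h

CL = Dose / AUC = 296 / 95.2 = 3.109 L/h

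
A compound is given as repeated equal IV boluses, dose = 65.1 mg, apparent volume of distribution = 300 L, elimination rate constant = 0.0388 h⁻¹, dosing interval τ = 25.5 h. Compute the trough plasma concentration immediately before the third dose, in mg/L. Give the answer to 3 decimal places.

0.111 mg/L

C₀ per dose = Dose / Vd = 65.1 / 300 = 0.2170 mg/L
Fraction remaining after one interval: r = e^(−kτ) = e^(−0.03880 × 25.5) = 0.3718
Before dose 3, 2 doses have been given (aged 1τ, 2τ).
C_trough = C₀ × (r + r²) = 0.2170 × (0.3718 + 0.1382) = 0.1107 mg/L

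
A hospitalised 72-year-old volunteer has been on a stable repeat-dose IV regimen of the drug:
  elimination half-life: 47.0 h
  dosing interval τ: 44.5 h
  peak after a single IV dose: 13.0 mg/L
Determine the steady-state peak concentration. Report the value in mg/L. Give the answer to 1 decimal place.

27.0 mg/L

k = ln2 / t½ = 0.693147 / 47.0 = 0.01475 h⁻¹
e^(−kτ) = e^(−0.01475 × 44.5) = 0.5187
Accumulation ratio R = 1 / (1 − e^(−kτ)) = 1 / (1 − 0.5187) = 2.078
Steady-state peak = C₀ × R = 13.0 × 2.078 = 27.01 mg/L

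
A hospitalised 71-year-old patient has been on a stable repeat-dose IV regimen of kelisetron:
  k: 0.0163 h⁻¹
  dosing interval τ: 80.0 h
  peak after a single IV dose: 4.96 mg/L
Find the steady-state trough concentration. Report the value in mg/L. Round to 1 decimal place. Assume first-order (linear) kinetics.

1.8 mg/L

e^(−kτ) = e^(−0.01630 × 80.0) = 0.2714
Accumulation ratio R = 1 / (1 − e^(−kτ)) = 1 / (1 − 0.2714) = 1.372
Steady-state trough = C₀ × R × e^(−kτ) = 4.96 × 1.372 × 0.2714 = 1.847 mg/L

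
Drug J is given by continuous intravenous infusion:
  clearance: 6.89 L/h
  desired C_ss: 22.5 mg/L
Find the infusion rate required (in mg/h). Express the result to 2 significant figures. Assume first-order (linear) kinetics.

160 mg/h

At steady state, infusion rate R₀ = Css × CL = 22.5 × 6.890 = 155.0 mg/h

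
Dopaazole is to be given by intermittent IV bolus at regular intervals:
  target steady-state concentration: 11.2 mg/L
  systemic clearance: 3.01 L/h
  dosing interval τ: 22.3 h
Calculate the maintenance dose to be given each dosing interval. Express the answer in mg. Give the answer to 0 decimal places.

At steady state, Dose/τ = Css × CL.
Dose = Css × CL × τ = 11.2 × 3.010 × 22.3 = 751.8 mg

752 mg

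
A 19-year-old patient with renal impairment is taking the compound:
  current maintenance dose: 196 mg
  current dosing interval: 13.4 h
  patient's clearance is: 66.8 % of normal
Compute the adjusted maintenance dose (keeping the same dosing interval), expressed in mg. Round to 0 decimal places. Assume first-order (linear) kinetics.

131 mg

To keep the same average steady-state level, dosing rate must scale with clearance.
CL ratio = 66.8 / 100 = 0.6680
New dose (same interval) = 196 × 0.6680 = 130.9 mg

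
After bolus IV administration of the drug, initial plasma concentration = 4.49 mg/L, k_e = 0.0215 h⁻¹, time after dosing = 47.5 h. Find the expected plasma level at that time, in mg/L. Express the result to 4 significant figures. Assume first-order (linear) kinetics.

C = C₀ · e^(−k·t) = 4.490 × e^(−0.02150 × 47.5)
  = 4.490 × 0.3601 = 1.617 mg/L

1.617 mg/L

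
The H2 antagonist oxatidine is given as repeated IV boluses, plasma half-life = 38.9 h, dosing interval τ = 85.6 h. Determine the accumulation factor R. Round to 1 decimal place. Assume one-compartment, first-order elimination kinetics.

k = ln2 / t½ = 0.693147 / 38.9 = 0.01782 h⁻¹
e^(−kτ) = e^(−0.01782 × 85.6) = 0.2175
Accumulation ratio R = 1 / (1 − e^(−kτ)) = 1 / (1 − 0.2175) = 1.278

1.3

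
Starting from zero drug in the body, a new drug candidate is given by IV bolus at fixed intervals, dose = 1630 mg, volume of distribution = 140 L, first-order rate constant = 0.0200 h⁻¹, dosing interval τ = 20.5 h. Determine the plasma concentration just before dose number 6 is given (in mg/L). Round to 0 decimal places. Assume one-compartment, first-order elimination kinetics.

C₀ per dose = Dose / Vd = 1630 / 140 = 11.64 mg/L
Fraction remaining after one interval: r = e^(−kτ) = e^(−0.02000 × 20.5) = 0.6637
Before dose 6, 5 doses have been given (aged 1τ, 2τ, 3τ, 4τ, 5τ).
C_trough = C₀ × (r + r² + … + r^5) = C₀ × r(1−r^5)/(1−r)
        = 11.64 × 0.6637 × (1 − 0.1288) / (1 − 0.6637) = 20.01 mg/L

20 mg/L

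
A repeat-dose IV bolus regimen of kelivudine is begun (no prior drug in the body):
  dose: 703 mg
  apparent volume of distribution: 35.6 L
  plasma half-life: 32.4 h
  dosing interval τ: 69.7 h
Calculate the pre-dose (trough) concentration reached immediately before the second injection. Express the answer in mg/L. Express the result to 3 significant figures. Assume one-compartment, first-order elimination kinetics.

4.45 mg/L

C₀ per dose = Dose / Vd = 703 / 35.6 = 19.75 mg/L
k = ln2 / t½ = 0.693147 / 32.4 = 0.02139 h⁻¹
Fraction remaining after one interval: r = e^(−kτ) = e^(−0.02139 × 69.7) = 0.2252
Before dose 2, 1 dose has been given (aged 1τ).
C_trough = C₀ × r = 19.75 × 0.2252 = 4.448 mg/L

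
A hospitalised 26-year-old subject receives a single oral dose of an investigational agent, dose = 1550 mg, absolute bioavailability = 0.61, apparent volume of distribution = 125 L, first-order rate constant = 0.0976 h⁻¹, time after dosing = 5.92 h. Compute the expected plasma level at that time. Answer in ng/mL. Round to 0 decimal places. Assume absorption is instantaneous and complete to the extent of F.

4244 ng/mL

Amount reaching circulation = F × Dose = 0.61 × 1550 = 945.5 mg
C₀ = F·Dose / Vd = 945.5 / 125 = 7.564 mg/L
C = C₀ · e^(−k·t) = 7.564 × e^(−0.09760 × 5.92)
  = 7.564 × 0.5611 = 4.244 mg/L
Convert: 4.244 mg/L × 1000 = 4244 ng/mL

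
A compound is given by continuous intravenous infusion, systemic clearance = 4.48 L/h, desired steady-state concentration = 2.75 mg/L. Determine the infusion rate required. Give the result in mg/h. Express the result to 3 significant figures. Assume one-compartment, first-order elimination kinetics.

12.3 mg/h

At steady state, infusion rate R₀ = Css × CL = 2.75 × 4.480 = 12.32 mg/h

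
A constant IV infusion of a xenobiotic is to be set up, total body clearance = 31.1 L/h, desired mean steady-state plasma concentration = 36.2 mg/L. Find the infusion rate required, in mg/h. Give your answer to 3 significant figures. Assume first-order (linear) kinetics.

At steady state, infusion rate R₀ = Css × CL = 36.2 × 31.10 = 1126 mg/h

1130 mg/h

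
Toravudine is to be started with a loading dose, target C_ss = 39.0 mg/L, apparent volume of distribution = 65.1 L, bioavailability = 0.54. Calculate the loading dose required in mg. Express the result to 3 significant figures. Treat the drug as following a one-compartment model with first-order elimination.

LD = Css × Vd / F = 39.0 × 65.1 / 0.54 = 4702 mg

4700 mg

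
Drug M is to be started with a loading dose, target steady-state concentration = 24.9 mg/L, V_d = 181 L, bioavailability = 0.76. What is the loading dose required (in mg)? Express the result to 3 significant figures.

5930 mg

LD = Css × Vd / F = 24.9 × 181 / 0.76 = 5930 mg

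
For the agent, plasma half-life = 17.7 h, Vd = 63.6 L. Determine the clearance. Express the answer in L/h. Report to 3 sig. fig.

k = ln2 / t½ = 0.693147 / 17.7 = 0.03916 h⁻¹
CL = k × Vd = 0.03916 × 63.6 = 2.491 L/h

2.49 L/h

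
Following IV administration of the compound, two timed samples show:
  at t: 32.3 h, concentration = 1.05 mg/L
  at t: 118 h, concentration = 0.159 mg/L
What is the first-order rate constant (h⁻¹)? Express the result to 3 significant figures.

k = ln(C₁/C₂) / (t₂ − t₁) = ln(1.05/0.159) / (118 − 32.3)
  = 1.888 / 85.70 = 0.02203 h⁻¹

0.0220 h⁻¹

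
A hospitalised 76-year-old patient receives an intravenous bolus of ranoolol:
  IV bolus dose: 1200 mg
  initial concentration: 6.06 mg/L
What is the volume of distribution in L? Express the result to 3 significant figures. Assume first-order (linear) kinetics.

Vd = Dose / C₀ = 1200 / 6.06 = 198.0 L

198 L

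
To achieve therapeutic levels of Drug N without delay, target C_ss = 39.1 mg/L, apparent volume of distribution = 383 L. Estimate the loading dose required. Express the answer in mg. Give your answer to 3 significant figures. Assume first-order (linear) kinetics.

LD = Css × Vd = 39.1 × 383 = 14980 mg

15000 mg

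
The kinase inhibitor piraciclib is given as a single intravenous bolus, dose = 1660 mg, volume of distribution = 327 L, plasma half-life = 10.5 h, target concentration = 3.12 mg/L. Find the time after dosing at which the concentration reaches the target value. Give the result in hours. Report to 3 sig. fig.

C₀ = Dose / Vd = 1660 / 327 = 5.076 mg/L
k = ln2 / t½ = 0.693147 / 10.5 = 0.06601 h⁻¹
t = ln(C₀ / C) / k = ln(5.076 / 3.12) / 0.06601
  = ln(1.627) / 0.06601 = 0.4867 / 0.06601 = 7.373 h

7.37 h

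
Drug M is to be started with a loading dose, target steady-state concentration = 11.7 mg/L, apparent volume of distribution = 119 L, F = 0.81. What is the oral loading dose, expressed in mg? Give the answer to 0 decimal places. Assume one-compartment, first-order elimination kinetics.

1719 mg

LD = Css × Vd / F = 11.7 × 119 / 0.81 = 1719 mg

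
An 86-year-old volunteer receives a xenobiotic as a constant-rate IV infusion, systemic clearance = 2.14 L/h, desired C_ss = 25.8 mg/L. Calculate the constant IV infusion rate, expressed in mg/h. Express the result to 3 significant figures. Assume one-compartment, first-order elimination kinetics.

At steady state, infusion rate R₀ = Css × CL = 25.8 × 2.140 = 55.21 mg/h

55.2 mg/h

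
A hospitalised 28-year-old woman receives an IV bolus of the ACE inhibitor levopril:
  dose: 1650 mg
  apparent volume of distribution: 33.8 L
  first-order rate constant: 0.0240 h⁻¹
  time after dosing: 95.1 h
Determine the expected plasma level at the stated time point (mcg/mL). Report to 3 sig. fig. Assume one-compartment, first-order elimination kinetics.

C₀ = Dose / Vd = 1650 / 33.8 = 48.82 mg/L
C = C₀ · e^(−k·t) = 48.82 × e^(−0.02400 × 95.1)
  = 48.82 × 0.1020 = 4.980 mg/L
(4.980 mg/L = 4.980 mcg/mL)

4.98 mcg/mL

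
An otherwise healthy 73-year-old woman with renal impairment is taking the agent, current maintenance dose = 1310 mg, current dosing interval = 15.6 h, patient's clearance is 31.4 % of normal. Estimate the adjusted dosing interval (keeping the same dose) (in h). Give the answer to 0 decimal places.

50 h

To keep the same average steady-state level, dosing rate must scale with clearance.
CL ratio = 31.4 / 100 = 0.3140
New interval (same dose) = 15.6 / 0.3140 = 49.68 h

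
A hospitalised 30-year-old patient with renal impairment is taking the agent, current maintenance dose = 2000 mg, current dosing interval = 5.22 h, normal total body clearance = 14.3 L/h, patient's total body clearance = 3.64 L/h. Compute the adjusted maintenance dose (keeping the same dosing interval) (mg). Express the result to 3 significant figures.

To keep the same average steady-state level, dosing rate must scale with clearance.
CL ratio = 3.64 / 14.3 = 0.2545
New dose (same interval) = 2000 × 0.2545 = 509.0 mg

509 mg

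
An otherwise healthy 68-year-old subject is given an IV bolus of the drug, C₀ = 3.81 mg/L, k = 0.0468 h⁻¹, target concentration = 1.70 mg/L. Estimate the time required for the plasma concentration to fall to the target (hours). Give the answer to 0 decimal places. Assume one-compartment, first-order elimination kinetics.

t = ln(C₀ / C) / k = ln(3.810 / 1.70) / 0.04680
  = ln(2.241) / 0.04680 = 0.8069 / 0.04680 = 17.24 h

17 h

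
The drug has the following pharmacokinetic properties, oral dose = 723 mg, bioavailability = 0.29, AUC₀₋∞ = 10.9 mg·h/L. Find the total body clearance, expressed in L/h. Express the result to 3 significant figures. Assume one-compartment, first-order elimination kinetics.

CL = F·Dose / AUC = 0.29 × 723 / 10.9 = 19.24 L/h

19.2 L/h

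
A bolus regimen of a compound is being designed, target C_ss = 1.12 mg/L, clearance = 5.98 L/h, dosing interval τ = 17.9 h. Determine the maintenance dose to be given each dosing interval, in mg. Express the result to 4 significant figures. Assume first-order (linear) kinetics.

119.9 mg

At steady state, Dose/τ = Css × CL.
Dose = Css × CL × τ = 1.12 × 5.980 × 17.9 = 119.9 mg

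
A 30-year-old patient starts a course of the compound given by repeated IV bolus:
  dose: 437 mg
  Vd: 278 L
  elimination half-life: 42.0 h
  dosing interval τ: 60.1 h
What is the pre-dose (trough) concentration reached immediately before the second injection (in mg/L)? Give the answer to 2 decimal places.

0.58 mg/L

C₀ per dose = Dose / Vd = 437 / 278 = 1.572 mg/L
k = ln2 / t½ = 0.693147 / 42.0 = 0.01650 h⁻¹
Fraction remaining after one interval: r = e^(−kτ) = e^(−0.01650 × 60.1) = 0.3710
Before dose 2, 1 dose has been given (aged 1τ).
C_trough = C₀ × r = 1.572 × 0.3710 = 0.5832 mg/L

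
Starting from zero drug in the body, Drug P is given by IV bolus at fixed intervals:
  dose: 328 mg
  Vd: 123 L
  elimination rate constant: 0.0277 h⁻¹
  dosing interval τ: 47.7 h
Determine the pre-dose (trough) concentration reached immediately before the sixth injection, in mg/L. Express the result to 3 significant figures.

0.969 mg/L

C₀ per dose = Dose / Vd = 328 / 123 = 2.667 mg/L
Fraction remaining after one interval: r = e^(−kτ) = e^(−0.02770 × 47.7) = 0.2668
Before dose 6, 5 doses have been given (aged 1τ, 2τ, 3τ, 4τ, 5τ).
C_trough = C₀ × (r + r² + … + r^5) = C₀ × r(1−r^5)/(1−r)
        = 2.667 × 0.2668 × (1 − 0.001352) / (1 − 0.2668) = 0.9692 mg/L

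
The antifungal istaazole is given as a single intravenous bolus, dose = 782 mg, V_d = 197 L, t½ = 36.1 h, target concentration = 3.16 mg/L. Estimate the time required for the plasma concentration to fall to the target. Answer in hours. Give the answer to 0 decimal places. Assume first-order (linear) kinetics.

C₀ = Dose / Vd = 782.0 / 197 = 3.970 mg/L
k = ln2 / t½ = 0.693147 / 36.1 = 0.01920 h⁻¹
t = ln(C₀ / C) / k = ln(3.970 / 3.16) / 0.01920
  = ln(1.256) / 0.01920 = 0.2279 / 0.01920 = 11.87 h

12 h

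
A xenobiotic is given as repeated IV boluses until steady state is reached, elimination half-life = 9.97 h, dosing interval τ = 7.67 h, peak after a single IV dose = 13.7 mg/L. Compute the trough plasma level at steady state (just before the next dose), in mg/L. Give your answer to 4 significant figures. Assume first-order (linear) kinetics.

k = ln2 / t½ = 0.693147 / 9.97 = 0.06952 h⁻¹
e^(−kτ) = e^(−0.06952 × 7.67) = 0.5867
Accumulation ratio R = 1 / (1 − e^(−kτ)) = 1 / (1 − 0.5867) = 2.420
Steady-state trough = C₀ × R × e^(−kτ) = 13.7 × 2.420 × 0.5867 = 19.45 mg/L

19.45 mg/L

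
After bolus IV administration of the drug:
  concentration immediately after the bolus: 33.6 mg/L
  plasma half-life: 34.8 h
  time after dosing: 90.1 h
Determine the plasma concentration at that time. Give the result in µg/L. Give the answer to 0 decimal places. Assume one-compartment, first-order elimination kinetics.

k = ln2 / t½ = 0.693147 / 34.8 = 0.01992 h⁻¹
C = C₀ · e^(−k·t) = 33.60 × e^(−0.01992 × 90.1)
  = 33.60 × 0.1662 = 5.584 mg/L
Convert: 5.584 mg/L × 1000 = 5584 µg/L

5584 µg/L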